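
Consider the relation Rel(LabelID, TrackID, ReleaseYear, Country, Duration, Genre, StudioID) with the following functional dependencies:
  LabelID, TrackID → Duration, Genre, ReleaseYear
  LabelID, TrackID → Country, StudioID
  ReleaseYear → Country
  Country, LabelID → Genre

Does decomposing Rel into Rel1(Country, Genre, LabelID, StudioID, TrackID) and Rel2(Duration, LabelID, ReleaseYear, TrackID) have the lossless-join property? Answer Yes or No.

Yes

The shared attributes are {LabelID, TrackID} and {LabelID, TrackID}⁺ = {Country, Duration, Genre, LabelID, ReleaseYear, StudioID, TrackID}.
This includes all of Rel1, so the common attributes are a superkey of Rel1 — the join is lossless.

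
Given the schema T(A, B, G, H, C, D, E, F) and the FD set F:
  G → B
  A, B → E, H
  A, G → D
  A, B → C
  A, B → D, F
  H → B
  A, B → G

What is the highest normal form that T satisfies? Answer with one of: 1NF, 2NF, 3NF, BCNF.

Candidate keys: {A, B}, {A, G}, {A, H}. Prime attributes: {A, B, G, H}.
G → B breaks BCNF: {G}⁺ = {B, G}, so {G} is not a superkey.
But every attribute on its right side ({B}) is prime, and the same holds for every other non-superkey FD, so 3NF still holds.

3NF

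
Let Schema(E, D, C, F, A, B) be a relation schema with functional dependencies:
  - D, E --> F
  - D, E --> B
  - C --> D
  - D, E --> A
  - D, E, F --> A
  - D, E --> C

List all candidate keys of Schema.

No FD produces {E}, so it must be in every candidate key.
{C, E} is a candidate key since {C, E}⁺ = {A, B, C, D, E, F} covers every attribute.
{D, E} is a candidate key since {D, E}⁺ = {A, B, C, D, E, F} covers every attribute.
Any other superkey properly contains one of these, so there are no further candidate keys.

{C, E}, {D, E}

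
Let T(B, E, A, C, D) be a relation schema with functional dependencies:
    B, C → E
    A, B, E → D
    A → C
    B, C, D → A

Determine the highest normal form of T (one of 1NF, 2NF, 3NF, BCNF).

Candidate keys: {A, B}, {B, C, D}. Prime attributes: {A, B, C, D}.
For B, C → E we have {B, C}⁺ = {B, C, E}; {B, C} is not a superkey, so BCNF fails.
Because {E} is non-prime and the left side of B, C → E is not a superkey, the relation is not in 3NF.
{B, C} is a proper subset of the key {B, C, D}, and {B, C}⁺ contains the non-prime attribute {E} — a partial dependency, so 2NF is violated.

1NF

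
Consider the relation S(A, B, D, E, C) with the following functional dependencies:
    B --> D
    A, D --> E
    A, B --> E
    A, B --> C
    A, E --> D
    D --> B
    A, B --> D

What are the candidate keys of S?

{A, B}, {A, D}, {A, E}

No FD produces {A}, so it must be in every candidate key.
Closure of {A, B} is {A, B, C, D, E}, the whole schema; {A, B} is a candidate key.
Closure of {A, D} is {A, B, C, D, E}, the whole schema; {A, D} is a candidate key.
Closure of {A, E} is {A, B, C, D, E}, the whole schema; {A, E} is a candidate key.
These are minimal and exhaustive — every other superkey contains one of them.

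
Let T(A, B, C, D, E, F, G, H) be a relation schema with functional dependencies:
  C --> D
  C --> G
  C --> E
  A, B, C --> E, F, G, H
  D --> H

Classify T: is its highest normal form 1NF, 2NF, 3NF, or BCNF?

Candidate key: {A, B, C}. Prime attributes: {A, B, C}.
For C --> D we have {C}⁺ = {C, D, E, G, H}; {C} is not a superkey, so BCNF fails.
C --> D determines the non-prime attribute {D} from a non-superkey — 3NF is violated.
{C} is a proper subset of the key {A, B, C}, and {C}⁺ contains the non-prime attributes {D, E, G, H} — a partial dependency, so 2NF is violated.

1NF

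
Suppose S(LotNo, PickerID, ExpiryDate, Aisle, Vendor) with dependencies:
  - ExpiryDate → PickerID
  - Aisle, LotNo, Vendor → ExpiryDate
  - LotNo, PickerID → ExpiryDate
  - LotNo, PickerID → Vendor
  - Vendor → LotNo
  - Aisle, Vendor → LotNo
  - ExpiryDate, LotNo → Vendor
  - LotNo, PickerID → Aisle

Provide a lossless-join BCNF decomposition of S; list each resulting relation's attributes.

{Aisle, ExpiryDate, Vendor}; {ExpiryDate, PickerID}; {LotNo, Vendor}

Candidate keys of the original relation: {Aisle, Vendor}, {ExpiryDate, LotNo}, {ExpiryDate, Vendor}, {LotNo, PickerID}, {PickerID, Vendor}.
In {Aisle, ExpiryDate, LotNo, PickerID, Vendor}, {ExpiryDate} is not a superkey ({ExpiryDate}⁺ restricted to this set is {ExpiryDate, PickerID}), so split on ExpiryDate → PickerID into {ExpiryDate, PickerID} and {Aisle, ExpiryDate, LotNo, Vendor}.
{ExpiryDate, PickerID}: every determinant is a superkey — BCNF.
In {Aisle, ExpiryDate, LotNo, Vendor}, {Vendor} is not a superkey ({Vendor}⁺ restricted to this set is {LotNo, Vendor}), so split on Vendor → LotNo into {LotNo, Vendor} and {Aisle, ExpiryDate, Vendor}.
{LotNo, Vendor}: every determinant is a superkey — BCNF.
{Aisle, ExpiryDate, Vendor}: every determinant is a superkey — BCNF.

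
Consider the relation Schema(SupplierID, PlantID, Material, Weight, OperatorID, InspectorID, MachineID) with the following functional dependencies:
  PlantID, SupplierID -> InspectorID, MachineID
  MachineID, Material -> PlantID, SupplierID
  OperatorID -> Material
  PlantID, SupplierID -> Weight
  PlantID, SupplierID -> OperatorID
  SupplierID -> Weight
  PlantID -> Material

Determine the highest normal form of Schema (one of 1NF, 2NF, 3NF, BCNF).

1NF

Candidate keys: {MachineID, Material}, {MachineID, OperatorID}, {MachineID, PlantID}, {PlantID, SupplierID}. Prime attributes: {MachineID, Material, OperatorID, PlantID, SupplierID}.
OperatorID -> Material breaks BCNF: {OperatorID}⁺ = {Material, OperatorID}, so {OperatorID} is not a superkey.
SupplierID -> Weight has non-prime {Weight} on the right and a non-superkey on the left, so 3NF fails.
{SupplierID} is a proper subset of the key {PlantID, SupplierID}, and {SupplierID}⁺ contains the non-prime attribute {Weight} — a partial dependency, so 2NF is violated.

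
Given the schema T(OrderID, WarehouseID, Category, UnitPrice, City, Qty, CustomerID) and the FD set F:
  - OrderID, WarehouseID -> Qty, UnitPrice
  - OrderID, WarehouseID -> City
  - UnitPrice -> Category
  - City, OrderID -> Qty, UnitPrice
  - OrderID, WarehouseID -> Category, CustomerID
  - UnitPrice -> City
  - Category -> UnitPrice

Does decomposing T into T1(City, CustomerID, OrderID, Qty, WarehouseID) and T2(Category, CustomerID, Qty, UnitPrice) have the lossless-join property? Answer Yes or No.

Common attributes: {CustomerID, Qty}; their closure is {CustomerID, Qty}.
Neither T1 nor T2 is contained in that closure, so the decomposition is lossy.

No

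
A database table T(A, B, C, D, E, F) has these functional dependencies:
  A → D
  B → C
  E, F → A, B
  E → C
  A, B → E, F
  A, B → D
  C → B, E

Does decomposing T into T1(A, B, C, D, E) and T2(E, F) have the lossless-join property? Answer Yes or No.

The shared attributes are {E} and {E}⁺ = {B, C, E}.
T1 ⊄ {B, C, E} and T2 ⊄ {B, C, E}, so the split is lossy.

No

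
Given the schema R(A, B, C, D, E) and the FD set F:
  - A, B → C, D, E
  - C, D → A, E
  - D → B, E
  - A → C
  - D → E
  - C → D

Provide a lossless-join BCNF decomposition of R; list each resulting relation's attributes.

Candidate keys of the original relation: {A}, {C}.
In {A, B, C, D, E}, {D} is not a superkey ({D}⁺ restricted to this set is {B, D, E}), so split on D → B, E into {B, D, E} and {A, C, D}.
{B, D, E} is in BCNF.
{A, C, D} is in BCNF.

{A, C, D}; {B, D, E}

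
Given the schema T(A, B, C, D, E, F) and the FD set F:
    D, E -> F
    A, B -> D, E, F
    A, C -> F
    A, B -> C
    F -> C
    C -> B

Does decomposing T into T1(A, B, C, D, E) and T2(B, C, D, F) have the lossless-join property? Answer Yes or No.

No

The shared attributes are {B, C, D} and {B, C, D}⁺ = {B, C, D}.
T1 ⊄ {B, C, D} and T2 ⊄ {B, C, D}, so the split is lossy.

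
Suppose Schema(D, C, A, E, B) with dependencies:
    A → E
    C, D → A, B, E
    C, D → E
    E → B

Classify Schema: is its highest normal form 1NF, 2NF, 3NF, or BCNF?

2NF

Candidate key: {C, D}. Prime attributes: {C, D}.
For A → E we have {A}⁺ = {A, B, E}; {A} is not a superkey, so BCNF fails.
Because {E} is non-prime and the left side of A → E is not a superkey, the relation is not in 3NF.
Checking every proper subset of each key, none determines a non-prime attribute — 2NF is satisfied.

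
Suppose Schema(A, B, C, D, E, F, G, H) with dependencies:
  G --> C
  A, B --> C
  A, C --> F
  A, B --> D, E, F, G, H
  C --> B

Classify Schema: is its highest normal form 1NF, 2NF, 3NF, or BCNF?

3NF

Candidate keys: {A, B}, {A, C}, {A, G}. Prime attributes: {A, B, C, G}.
G --> C breaks BCNF: {G}⁺ = {B, C, G}, so {G} is not a superkey.
But every attribute on its right side ({C}) is prime, and the same holds for every other non-superkey FD, so 3NF still holds.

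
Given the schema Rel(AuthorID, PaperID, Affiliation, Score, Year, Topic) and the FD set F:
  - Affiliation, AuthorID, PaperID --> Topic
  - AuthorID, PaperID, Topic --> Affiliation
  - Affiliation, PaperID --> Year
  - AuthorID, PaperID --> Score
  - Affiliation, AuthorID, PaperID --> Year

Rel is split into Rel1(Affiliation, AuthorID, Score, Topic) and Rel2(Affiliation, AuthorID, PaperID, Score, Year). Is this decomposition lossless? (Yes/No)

Rel1 ∩ Rel2 = {Affiliation, AuthorID, Score}; its closure under F is {Affiliation, AuthorID, Score}.
Neither Rel1 nor Rel2 is contained in that closure, so the decomposition is lossy.

No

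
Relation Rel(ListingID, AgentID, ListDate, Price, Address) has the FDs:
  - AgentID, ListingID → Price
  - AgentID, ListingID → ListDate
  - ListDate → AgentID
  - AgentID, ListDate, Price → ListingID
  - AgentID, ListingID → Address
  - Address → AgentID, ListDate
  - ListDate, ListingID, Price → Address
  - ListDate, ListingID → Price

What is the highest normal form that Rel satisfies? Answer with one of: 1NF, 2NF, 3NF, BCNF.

Candidate keys: {Address, ListingID}, {Address, Price}, {AgentID, ListingID}, {ListDate, ListingID}, {ListDate, Price}. Prime attributes: {Address, AgentID, ListDate, ListingID, Price}.
For ListDate → AgentID we have {ListDate}⁺ = {AgentID, ListDate}; {ListDate} is not a superkey, so BCNF fails.
But every attribute on its right side ({AgentID}) is prime, and the same holds for every other non-superkey FD, so 3NF still holds.

3NF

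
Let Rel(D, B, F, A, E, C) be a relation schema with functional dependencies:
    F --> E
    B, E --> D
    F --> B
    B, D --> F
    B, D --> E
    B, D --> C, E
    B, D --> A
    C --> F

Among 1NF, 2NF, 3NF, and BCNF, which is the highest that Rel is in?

BCNF

Candidate keys: {B, D}, {B, E}, {C}, {F}. Prime attributes: {B, C, D, E, F}.
Each dependency's left side is a superkey — BCNF holds.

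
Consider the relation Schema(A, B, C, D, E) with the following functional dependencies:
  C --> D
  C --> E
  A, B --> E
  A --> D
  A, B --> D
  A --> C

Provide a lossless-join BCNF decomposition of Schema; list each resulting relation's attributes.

{A, B}; {A, C}; {C, D, E}

Candidate key of the original relation: {A, B}.
{A, B, C, D, E}: {C} determines {C, D, E} here but is not a superkey — split on C --> D, E, giving {C, D, E} and {A, B, C}.
{C, D, E} has no BCNF violation.
{A, B, C}: {A} determines {A, C} here but is not a superkey — split on A --> C, giving {A, C} and {A, B}.
{A, C} has no BCNF violation.
{A, B} has no BCNF violation.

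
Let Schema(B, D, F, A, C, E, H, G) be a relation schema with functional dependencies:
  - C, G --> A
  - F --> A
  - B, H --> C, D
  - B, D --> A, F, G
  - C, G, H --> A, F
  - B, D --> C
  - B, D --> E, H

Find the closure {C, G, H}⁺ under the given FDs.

Start with {C, G, H}.
C, G --> A applies; add {A} → now {A, C, G, H}.
C, G, H --> A, F applies; add {F} → now {A, C, F, G, H}.
No further FD applies.

{A, C, F, G, H}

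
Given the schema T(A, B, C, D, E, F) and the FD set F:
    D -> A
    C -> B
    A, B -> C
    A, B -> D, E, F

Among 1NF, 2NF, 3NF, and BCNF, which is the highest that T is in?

3NF

Candidate keys: {A, B}, {A, C}, {B, D}, {C, D}. Prime attributes: {A, B, C, D}.
For D -> A we have {D}⁺ = {A, D}; {D} is not a superkey, so BCNF fails.
Its right-hand attributes {A} are all prime, as are those of every other non-superkey FD — the relation is in 3NF.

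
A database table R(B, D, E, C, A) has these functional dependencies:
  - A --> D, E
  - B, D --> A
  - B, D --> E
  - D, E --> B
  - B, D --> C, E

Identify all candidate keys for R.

{A}⁺ = {A, B, C, D, E}, which is every attribute, so {A} is a candidate key.
{B, D}⁺ = {A, B, C, D, E}, which is every attribute, so {B, D} is a candidate key.
{D, E}⁺ = {A, B, C, D, E}, which is every attribute, so {D, E} is a candidate key.
Any other superkey properly contains one of these, so there are no further candidate keys.

{A}, {B, D}, {D, E}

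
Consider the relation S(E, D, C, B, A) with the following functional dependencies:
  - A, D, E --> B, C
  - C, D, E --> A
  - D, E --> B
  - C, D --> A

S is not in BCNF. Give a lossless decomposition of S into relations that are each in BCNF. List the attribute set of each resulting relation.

{A, C, D}; {B, D, E}; {C, D, E}

Candidate keys of the original relation: {A, D, E}, {C, D, E}.
In {A, B, C, D, E}, {D, E} is not a superkey ({D, E}⁺ restricted to this set is {B, D, E}), so split on D, E --> B into {B, D, E} and {A, C, D, E}.
{B, D, E} is in BCNF.
In {A, C, D, E}, {C, D} is not a superkey ({C, D}⁺ restricted to this set is {A, C, D}), so split on C, D --> A into {A, C, D} and {C, D, E}.
{A, C, D} is in BCNF.
{C, D, E} is in BCNF.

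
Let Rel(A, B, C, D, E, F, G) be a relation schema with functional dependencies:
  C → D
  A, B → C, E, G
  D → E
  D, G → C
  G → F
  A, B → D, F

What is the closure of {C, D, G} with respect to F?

Start with {C, D, G}.
D → E applies; add {E} → now {C, D, E, G}.
G → F applies; add {F} → now {C, D, E, F, G}.
No further FD applies.

{C, D, E, F, G}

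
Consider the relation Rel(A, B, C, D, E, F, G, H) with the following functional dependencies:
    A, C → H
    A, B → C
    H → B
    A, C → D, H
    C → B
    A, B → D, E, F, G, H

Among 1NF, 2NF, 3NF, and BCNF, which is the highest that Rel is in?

Candidate keys: {A, B}, {A, C}, {A, H}. Prime attributes: {A, B, C, H}.
H → B breaks BCNF: {H}⁺ = {B, H}, so {H} is not a superkey.
Since {B} ⊆ prime attributes and every other non-superkey FD also has a prime right side, the schema is in 3NF.

3NF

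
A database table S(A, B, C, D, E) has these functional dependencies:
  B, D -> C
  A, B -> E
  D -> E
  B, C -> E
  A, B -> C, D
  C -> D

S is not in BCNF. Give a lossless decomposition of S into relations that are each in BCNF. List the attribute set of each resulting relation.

{A, B, D}; {B, C}; {C, D}; {D, E}

Candidate key of the original relation: {A, B}.
Within {A, B, C, D, E}: {B, D}⁺ ∩ {A, B, C, D, E} = {B, C, D, E}, not the whole set, so B, D -> C, E violates BCNF; decompose into {B, C, D, E} and {A, B, D}.
Within {B, C, D, E}: {D}⁺ ∩ {B, C, D, E} = {D, E}, not the whole set, so D -> E violates BCNF; decompose into {D, E} and {B, C, D}.
{D, E}: every determinant is a superkey — BCNF.
Within {B, C, D}: {C}⁺ ∩ {B, C, D} = {C, D}, not the whole set, so C -> D violates BCNF; decompose into {C, D} and {B, C}.
{C, D}: every determinant is a superkey — BCNF.
{B, C}: every determinant is a superkey — BCNF.
{A, B, D}: every determinant is a superkey — BCNF.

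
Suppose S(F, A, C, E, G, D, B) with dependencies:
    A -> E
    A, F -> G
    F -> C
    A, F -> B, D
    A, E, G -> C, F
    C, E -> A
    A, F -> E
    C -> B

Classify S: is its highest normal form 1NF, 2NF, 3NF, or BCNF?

Candidate keys: {A, F}, {A, G}, {C, E, G}, {E, F}. Prime attributes: {A, C, E, F, G}.
A -> E: {A}⁺ = {A, E}, which is not all of the attributes, so the left side is not a superkey — BCNF is violated.
Because {B} is non-prime and the left side of C -> B is not a superkey, the relation is not in 3NF.
The proper key subset {F} of {A, F} determines non-prime {B}, so the relation is not even in 2NF.

1NF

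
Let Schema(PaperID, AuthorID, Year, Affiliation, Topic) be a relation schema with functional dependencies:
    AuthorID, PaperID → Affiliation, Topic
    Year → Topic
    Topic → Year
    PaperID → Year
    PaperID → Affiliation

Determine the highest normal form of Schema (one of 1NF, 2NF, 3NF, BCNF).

Candidate key: {AuthorID, PaperID}. Prime attributes: {AuthorID, PaperID}.
For Year → Topic we have {Year}⁺ = {Topic, Year}; {Year} is not a superkey, so BCNF fails.
Year → Topic has non-prime {Topic} on the right and a non-superkey on the left, so 3NF fails.
{PaperID} is a proper subset of the key {AuthorID, PaperID}, and {PaperID}⁺ contains the non-prime attributes {Affiliation, Topic, Year} — a partial dependency, so 2NF is violated.

1NF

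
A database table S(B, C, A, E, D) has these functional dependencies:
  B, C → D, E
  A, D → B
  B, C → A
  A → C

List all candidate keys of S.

{A, B}, {A, D}, {B, C}

{A, B} is a candidate key since {A, B}⁺ = {A, B, C, D, E} covers every attribute.
{A, D} is a candidate key since {A, D}⁺ = {A, B, C, D, E} covers every attribute.
{B, C} is a candidate key since {B, C}⁺ = {A, B, C, D, E} covers every attribute.
These are minimal and exhaustive — every other superkey contains one of them.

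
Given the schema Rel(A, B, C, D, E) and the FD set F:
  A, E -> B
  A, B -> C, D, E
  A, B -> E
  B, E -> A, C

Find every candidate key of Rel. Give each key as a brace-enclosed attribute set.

{A, B}, {A, E}, {B, E}

Closure of {A, B} is {A, B, C, D, E}, the whole schema; {A, B} is a candidate key.
Closure of {A, E} is {A, B, C, D, E}, the whole schema; {A, E} is a candidate key.
Closure of {B, E} is {A, B, C, D, E}, the whole schema; {B, E} is a candidate key.
No proper subset of any of these is a key, and no other minimal superkey exists.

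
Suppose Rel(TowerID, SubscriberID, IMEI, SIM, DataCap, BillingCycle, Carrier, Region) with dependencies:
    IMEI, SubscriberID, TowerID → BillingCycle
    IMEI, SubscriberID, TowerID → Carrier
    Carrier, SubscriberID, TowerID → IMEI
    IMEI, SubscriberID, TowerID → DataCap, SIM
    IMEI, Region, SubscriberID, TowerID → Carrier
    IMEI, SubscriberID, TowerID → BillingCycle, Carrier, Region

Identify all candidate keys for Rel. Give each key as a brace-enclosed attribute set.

{SubscriberID, TowerID} never appear on the right of any FD, so every key must include all of them.
{Carrier, SubscriberID, TowerID}⁺ = {BillingCycle, Carrier, DataCap, IMEI, Region, SIM, SubscriberID, TowerID} — all of the relation — so {Carrier, SubscriberID, TowerID} is a candidate key.
{IMEI, SubscriberID, TowerID}⁺ = {BillingCycle, Carrier, DataCap, IMEI, Region, SIM, SubscriberID, TowerID} — all of the relation — so {IMEI, SubscriberID, TowerID} is a candidate key.
Any other superkey properly contains one of these, so there are no further candidate keys.

{Carrier, SubscriberID, TowerID}, {IMEI, SubscriberID, TowerID}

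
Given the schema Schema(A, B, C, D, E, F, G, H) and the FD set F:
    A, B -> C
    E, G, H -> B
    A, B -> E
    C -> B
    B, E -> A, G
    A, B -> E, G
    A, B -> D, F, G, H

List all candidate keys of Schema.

{A, B}, {A, C}, {B, E}, {C, E}, {E, G, H}

Closure of {A, B} is {A, B, C, D, E, F, G, H}, the whole schema; {A, B} is a candidate key.
Closure of {A, C} is {A, B, C, D, E, F, G, H}, the whole schema; {A, C} is a candidate key.
Closure of {B, E} is {A, B, C, D, E, F, G, H}, the whole schema; {B, E} is a candidate key.
Closure of {C, E} is {A, B, C, D, E, F, G, H}, the whole schema; {C, E} is a candidate key.
Closure of {E, G, H} is {A, B, C, D, E, F, G, H}, the whole schema; {E, G, H} is a candidate key.
No proper subset of any of these is a key, and no other minimal superkey exists.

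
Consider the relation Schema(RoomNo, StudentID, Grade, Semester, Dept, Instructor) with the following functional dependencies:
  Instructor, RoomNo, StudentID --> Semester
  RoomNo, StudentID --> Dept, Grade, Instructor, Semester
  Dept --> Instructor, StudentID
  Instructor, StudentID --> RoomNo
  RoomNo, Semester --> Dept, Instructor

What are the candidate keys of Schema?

{Dept}, {Instructor, StudentID}, {RoomNo, Semester}, {RoomNo, StudentID}

{Dept} is a candidate key since {Dept}⁺ = {Dept, Grade, Instructor, RoomNo, Semester, StudentID} covers every attribute.
{Instructor, StudentID} is a candidate key since {Instructor, StudentID}⁺ = {Dept, Grade, Instructor, RoomNo, Semester, StudentID} covers every attribute.
{RoomNo, Semester} is a candidate key since {RoomNo, Semester}⁺ = {Dept, Grade, Instructor, RoomNo, Semester, StudentID} covers every attribute.
{RoomNo, StudentID} is a candidate key since {RoomNo, StudentID}⁺ = {Dept, Grade, Instructor, RoomNo, Semester, StudentID} covers every attribute.
No proper subset of any of these is a key, and no other minimal superkey exists.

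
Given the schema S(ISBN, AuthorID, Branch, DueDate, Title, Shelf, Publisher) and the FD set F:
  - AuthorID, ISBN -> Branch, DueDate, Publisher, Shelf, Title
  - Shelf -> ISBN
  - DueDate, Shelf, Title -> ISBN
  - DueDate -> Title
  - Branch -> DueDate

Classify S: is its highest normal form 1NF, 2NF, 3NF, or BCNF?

Candidate keys: {AuthorID, ISBN}, {AuthorID, Shelf}. Prime attributes: {AuthorID, ISBN, Shelf}.
Shelf -> ISBN: {Shelf}⁺ = {ISBN, Shelf}, which is not all of the attributes, so the left side is not a superkey — BCNF is violated.
Because {Title} is non-prime and the left side of DueDate -> Title is not a superkey, the relation is not in 3NF.
Checking every proper subset of each key, none determines a non-prime attribute — 2NF is satisfied.

2NF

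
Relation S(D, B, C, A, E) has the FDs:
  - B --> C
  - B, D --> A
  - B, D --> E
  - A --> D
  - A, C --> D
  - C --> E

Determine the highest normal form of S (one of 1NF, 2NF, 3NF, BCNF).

1NF

Candidate keys: {A, B}, {B, D}. Prime attributes: {A, B, D}.
For B --> C we have {B}⁺ = {B, C, E}; {B} is not a superkey, so BCNF fails.
Because {C} is non-prime and the left side of B --> C is not a superkey, the relation is not in 3NF.
The proper key subset {B} of {A, B} determines non-prime {C, E}, so the relation is not even in 2NF.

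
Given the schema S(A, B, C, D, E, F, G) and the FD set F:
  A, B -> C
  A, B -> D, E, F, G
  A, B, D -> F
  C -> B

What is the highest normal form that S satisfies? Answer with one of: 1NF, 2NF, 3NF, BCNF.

Candidate keys: {A, B}, {A, C}. Prime attributes: {A, B, C}.
C -> B breaks BCNF: {C}⁺ = {B, C}, so {C} is not a superkey.
Its right-hand attributes {B} are all prime, as are those of every other non-superkey FD — the relation is in 3NF.

3NF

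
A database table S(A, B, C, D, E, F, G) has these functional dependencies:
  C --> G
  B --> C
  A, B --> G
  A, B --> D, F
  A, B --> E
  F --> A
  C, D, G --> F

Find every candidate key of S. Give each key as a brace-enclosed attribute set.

Attributes never on any right-hand side: {B} — every candidate key must contain it.
{A, B}⁺ = {A, B, C, D, E, F, G}, which is every attribute, so {A, B} is a candidate key.
{B, D}⁺ = {A, B, C, D, E, F, G}, which is every attribute, so {B, D} is a candidate key.
{B, F}⁺ = {A, B, C, D, E, F, G}, which is every attribute, so {B, F} is a candidate key.
Any other superkey properly contains one of these, so there are no further candidate keys.

{A, B}, {B, D}, {B, F}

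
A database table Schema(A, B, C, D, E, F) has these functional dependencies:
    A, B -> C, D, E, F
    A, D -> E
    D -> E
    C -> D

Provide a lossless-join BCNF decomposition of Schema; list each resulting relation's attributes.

{A, B, C, F}; {A, D}; {C, D}; {D, E}

Candidate key of the original relation: {A, B}.
In {A, B, C, D, E, F}, {A, D} is not a superkey ({A, D}⁺ restricted to this set is {A, D, E}), so split on A, D -> E into {A, D, E} and {A, B, C, D, F}.
In {A, D, E}, {D} is not a superkey ({D}⁺ restricted to this set is {D, E}), so split on D -> E into {D, E} and {A, D}.
{D, E} has no BCNF violation.
{A, D} has no BCNF violation.
In {A, B, C, D, F}, {C} is not a superkey ({C}⁺ restricted to this set is {C, D}), so split on C -> D into {C, D} and {A, B, C, F}.
{C, D} has no BCNF violation.
{A, B, C, F} has no BCNF violation.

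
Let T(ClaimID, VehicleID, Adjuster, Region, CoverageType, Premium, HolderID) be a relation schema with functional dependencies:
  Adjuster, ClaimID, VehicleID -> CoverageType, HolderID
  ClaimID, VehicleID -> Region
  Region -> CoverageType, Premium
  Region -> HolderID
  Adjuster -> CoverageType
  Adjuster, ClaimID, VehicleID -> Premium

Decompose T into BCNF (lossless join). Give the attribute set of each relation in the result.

Candidate key of the original relation: {Adjuster, ClaimID, VehicleID}.
Within {Adjuster, ClaimID, CoverageType, HolderID, Premium, Region, VehicleID}: {ClaimID, VehicleID}⁺ ∩ {Adjuster, ClaimID, CoverageType, HolderID, Premium, Region, VehicleID} = {ClaimID, CoverageType, HolderID, Premium, Region, VehicleID}, not the whole set, so ClaimID, VehicleID -> CoverageType, HolderID, Premium, Region violates BCNF; decompose into {ClaimID, CoverageType, HolderID, Premium, Region, VehicleID} and {Adjuster, ClaimID, VehicleID}.
Within {ClaimID, CoverageType, HolderID, Premium, Region, VehicleID}: {Region}⁺ ∩ {ClaimID, CoverageType, HolderID, Premium, Region, VehicleID} = {CoverageType, HolderID, Premium, Region}, not the whole set, so Region -> CoverageType, HolderID, Premium violates BCNF; decompose into {CoverageType, HolderID, Premium, Region} and {ClaimID, Region, VehicleID}.
{CoverageType, HolderID, Premium, Region} has no BCNF violation.
{ClaimID, Region, VehicleID} has no BCNF violation.
{Adjuster, ClaimID, VehicleID} has no BCNF violation.

{Adjuster, ClaimID, VehicleID}; {ClaimID, Region, VehicleID}; {CoverageType, HolderID, Premium, Region}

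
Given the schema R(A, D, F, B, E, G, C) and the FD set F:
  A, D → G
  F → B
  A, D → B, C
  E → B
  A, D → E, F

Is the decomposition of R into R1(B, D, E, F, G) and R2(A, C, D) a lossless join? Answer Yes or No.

R1 ∩ R2 = {D}; its closure under F is {D}.
Neither R1 nor R2 is contained in that closure, so the decomposition is lossy.

No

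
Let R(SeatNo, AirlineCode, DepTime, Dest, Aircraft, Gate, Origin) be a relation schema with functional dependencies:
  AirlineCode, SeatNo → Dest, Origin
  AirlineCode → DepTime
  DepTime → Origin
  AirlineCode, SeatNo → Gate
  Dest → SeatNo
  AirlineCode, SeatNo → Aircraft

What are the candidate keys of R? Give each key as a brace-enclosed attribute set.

{AirlineCode, Dest}, {AirlineCode, SeatNo}

Attributes never on any right-hand side: {AirlineCode} — every candidate key must contain it.
{AirlineCode, Dest}⁺ = {Aircraft, AirlineCode, DepTime, Dest, Gate, Origin, SeatNo}, which is every attribute, so {AirlineCode, Dest} is a candidate key.
{AirlineCode, SeatNo}⁺ = {Aircraft, AirlineCode, DepTime, Dest, Gate, Origin, SeatNo}, which is every attribute, so {AirlineCode, SeatNo} is a candidate key.
These are minimal and exhaustive — every other superkey contains one of them.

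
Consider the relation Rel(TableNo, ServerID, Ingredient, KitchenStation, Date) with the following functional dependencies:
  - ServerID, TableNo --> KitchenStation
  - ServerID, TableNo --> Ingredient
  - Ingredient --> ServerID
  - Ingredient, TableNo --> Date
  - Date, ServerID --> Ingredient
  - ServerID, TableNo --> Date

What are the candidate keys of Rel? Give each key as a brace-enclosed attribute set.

No FD produces {TableNo}, so it must be in every candidate key.
Closure of {Ingredient, TableNo} is {Date, Ingredient, KitchenStation, ServerID, TableNo}, the whole schema; {Ingredient, TableNo} is a candidate key.
Closure of {ServerID, TableNo} is {Date, Ingredient, KitchenStation, ServerID, TableNo}, the whole schema; {ServerID, TableNo} is a candidate key.
Any other superkey properly contains one of these, so there are no further candidate keys.

{Ingredient, TableNo}, {ServerID, TableNo}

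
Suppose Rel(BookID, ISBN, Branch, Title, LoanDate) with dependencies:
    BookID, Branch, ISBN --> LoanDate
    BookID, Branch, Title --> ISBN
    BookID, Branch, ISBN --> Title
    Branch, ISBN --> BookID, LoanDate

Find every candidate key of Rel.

{BookID, Branch, Title}, {Branch, ISBN}

{Branch} never appears on the right of any FD, so every key must include it.
{Branch, ISBN}⁺ = {BookID, Branch, ISBN, LoanDate, Title} — all of the relation — so {Branch, ISBN} is a candidate key.
{BookID, Branch, Title}⁺ = {BookID, Branch, ISBN, LoanDate, Title} — all of the relation — so {BookID, Branch, Title} is a candidate key.
No proper subset of any of these is a key, and no other minimal superkey exists.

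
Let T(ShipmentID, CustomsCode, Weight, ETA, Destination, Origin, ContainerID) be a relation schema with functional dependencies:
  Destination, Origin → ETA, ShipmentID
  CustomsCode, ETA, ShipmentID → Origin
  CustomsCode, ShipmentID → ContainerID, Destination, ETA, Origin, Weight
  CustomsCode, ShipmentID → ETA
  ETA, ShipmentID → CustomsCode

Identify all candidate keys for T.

{CustomsCode, ShipmentID}, {Destination, Origin}, {ETA, ShipmentID}

Closure of {CustomsCode, ShipmentID} is {ContainerID, CustomsCode, Destination, ETA, Origin, ShipmentID, Weight}, the whole schema; {CustomsCode, ShipmentID} is a candidate key.
Closure of {Destination, Origin} is {ContainerID, CustomsCode, Destination, ETA, Origin, ShipmentID, Weight}, the whole schema; {Destination, Origin} is a candidate key.
Closure of {ETA, ShipmentID} is {ContainerID, CustomsCode, Destination, ETA, Origin, ShipmentID, Weight}, the whole schema; {ETA, ShipmentID} is a candidate key.
No proper subset of any of these is a key, and no other minimal superkey exists.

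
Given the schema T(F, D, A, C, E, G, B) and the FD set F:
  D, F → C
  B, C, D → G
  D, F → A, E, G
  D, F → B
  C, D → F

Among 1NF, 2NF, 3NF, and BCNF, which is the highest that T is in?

BCNF

Candidate keys: {C, D}, {D, F}. Prime attributes: {C, D, F}.
The left-hand side of every FD is a superkey, so BCNF is satisfied.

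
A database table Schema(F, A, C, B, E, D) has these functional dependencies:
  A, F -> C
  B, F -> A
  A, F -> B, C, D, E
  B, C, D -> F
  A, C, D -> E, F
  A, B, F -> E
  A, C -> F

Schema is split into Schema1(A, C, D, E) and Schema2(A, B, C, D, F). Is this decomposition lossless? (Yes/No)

Common attributes: {A, C, D}; their closure is {A, B, C, D, E, F}.
Since Schema1 ⊆ {A, B, C, D, E, F}, the intersection is a superkey of Schema1; the decomposition is lossless.

Yes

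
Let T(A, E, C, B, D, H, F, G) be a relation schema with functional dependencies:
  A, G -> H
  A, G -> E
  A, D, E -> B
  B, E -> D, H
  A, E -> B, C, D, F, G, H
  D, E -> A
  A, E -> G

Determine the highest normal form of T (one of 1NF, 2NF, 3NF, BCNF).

BCNF

Candidate keys: {A, E}, {A, G}, {B, E}, {D, E}. Prime attributes: {A, B, D, E, G}.
Every FD has a superkey on the left, so the relation is in BCNF.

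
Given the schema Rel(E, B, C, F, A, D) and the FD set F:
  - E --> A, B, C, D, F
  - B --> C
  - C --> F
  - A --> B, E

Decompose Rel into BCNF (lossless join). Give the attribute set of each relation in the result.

{A, B, D, E}; {B, C}; {C, F}

Candidate keys of the original relation: {A}, {E}.
In {A, B, C, D, E, F}, {B} is not a superkey ({B}⁺ restricted to this set is {B, C, F}), so split on B --> C, F into {B, C, F} and {A, B, D, E}.
In {B, C, F}, {C} is not a superkey ({C}⁺ restricted to this set is {C, F}), so split on C --> F into {C, F} and {B, C}.
{C, F}: every determinant is a superkey — BCNF.
{B, C}: every determinant is a superkey — BCNF.
{A, B, D, E}: every determinant is a superkey — BCNF.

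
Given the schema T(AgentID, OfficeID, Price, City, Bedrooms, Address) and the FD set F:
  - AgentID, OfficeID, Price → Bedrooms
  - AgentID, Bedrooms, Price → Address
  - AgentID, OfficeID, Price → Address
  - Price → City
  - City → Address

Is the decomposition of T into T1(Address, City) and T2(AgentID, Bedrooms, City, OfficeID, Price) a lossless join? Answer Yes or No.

Common attributes: {City}; their closure is {Address, City}.
Since T1 ⊆ {Address, City}, the intersection is a superkey of T1; the decomposition is lossless.

Yes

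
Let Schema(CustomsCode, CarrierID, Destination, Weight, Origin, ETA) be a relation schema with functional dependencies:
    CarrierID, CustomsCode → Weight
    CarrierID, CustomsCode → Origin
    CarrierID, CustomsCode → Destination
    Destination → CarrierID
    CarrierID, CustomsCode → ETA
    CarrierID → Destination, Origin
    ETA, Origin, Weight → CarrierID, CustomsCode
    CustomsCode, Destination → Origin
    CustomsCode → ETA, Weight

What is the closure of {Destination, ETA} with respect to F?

{CarrierID, Destination, ETA, Origin}

Start with {Destination, ETA}.
Destination → CarrierID applies; add {CarrierID} → now {CarrierID, Destination, ETA}.
CarrierID → Destination, Origin applies; add {Origin} → now {CarrierID, Destination, ETA, Origin}.
No further FD applies.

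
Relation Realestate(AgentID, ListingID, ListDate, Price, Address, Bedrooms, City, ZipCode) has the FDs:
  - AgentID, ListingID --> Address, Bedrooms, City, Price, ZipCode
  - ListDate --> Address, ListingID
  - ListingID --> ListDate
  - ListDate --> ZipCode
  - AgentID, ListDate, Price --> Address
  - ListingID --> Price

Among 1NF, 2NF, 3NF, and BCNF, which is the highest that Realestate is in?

Candidate keys: {AgentID, ListDate}, {AgentID, ListingID}. Prime attributes: {AgentID, ListDate, ListingID}.
For ListDate --> Address, ListingID we have {ListDate}⁺ = {Address, ListDate, ListingID, Price, ZipCode}; {ListDate} is not a superkey, so BCNF fails.
ListDate --> Address, ListingID has non-prime {Address} on the right and a non-superkey on the left, so 3NF fails.
Since {ListDate} ⊂ {AgentID, ListDate} and {ListDate}⁺ ⊇ {Address, Price, ZipCode} with {Address, Price, ZipCode} non-prime, there is a partial dependency; 2NF fails.

1NF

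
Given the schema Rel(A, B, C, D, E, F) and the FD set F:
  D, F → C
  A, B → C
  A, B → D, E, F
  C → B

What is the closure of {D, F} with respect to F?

Start with {D, F}.
D, F → C applies; add {C} → now {C, D, F}.
C → B applies; add {B} → now {B, C, D, F}.
No further FD applies.

{B, C, D, F}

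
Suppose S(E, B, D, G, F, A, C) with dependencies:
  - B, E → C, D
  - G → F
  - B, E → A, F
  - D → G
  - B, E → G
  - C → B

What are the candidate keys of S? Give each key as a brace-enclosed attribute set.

{E} never appears on the right of any FD, so every key must include it.
{B, E}⁺ = {A, B, C, D, E, F, G} — all of the relation — so {B, E} is a candidate key.
{C, E}⁺ = {A, B, C, D, E, F, G} — all of the relation — so {C, E} is a candidate key.
No proper subset of any of these is a key, and no other minimal superkey exists.

{B, E}, {C, E}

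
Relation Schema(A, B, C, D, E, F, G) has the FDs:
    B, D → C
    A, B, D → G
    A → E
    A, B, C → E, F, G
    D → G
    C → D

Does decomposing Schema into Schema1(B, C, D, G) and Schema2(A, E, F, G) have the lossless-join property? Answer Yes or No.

No

Schema1 ∩ Schema2 = {G}; its closure under F is {G}.
Schema1 ⊄ {G} and Schema2 ⊄ {G}, so the split is lossy.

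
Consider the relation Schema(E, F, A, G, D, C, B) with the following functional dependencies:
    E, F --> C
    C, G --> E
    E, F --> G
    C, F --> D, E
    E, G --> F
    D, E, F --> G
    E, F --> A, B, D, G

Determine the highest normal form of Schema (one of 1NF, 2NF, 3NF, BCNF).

BCNF

Candidate keys: {C, F}, {C, G}, {E, F}, {E, G}. Prime attributes: {C, E, F, G}.
The left-hand side of every FD is a superkey, so BCNF is satisfied.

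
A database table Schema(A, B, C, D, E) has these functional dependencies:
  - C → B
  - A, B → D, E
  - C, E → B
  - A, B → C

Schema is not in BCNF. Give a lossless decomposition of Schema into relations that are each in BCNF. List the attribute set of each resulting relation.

Candidate keys of the original relation: {A, B}, {A, C}.
Within {A, B, C, D, E}: {C}⁺ ∩ {A, B, C, D, E} = {B, C}, not the whole set, so C → B violates BCNF; decompose into {B, C} and {A, C, D, E}.
{B, C}: every determinant is a superkey — BCNF.
{A, C, D, E}: every determinant is a superkey — BCNF.

{A, C, D, E}; {B, C}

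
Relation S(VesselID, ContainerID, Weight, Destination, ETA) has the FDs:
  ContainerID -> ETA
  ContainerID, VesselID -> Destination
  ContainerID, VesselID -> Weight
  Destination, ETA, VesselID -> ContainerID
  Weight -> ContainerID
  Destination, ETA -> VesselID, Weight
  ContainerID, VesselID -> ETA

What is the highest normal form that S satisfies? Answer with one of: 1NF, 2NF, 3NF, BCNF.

Candidate keys: {ContainerID, Destination}, {ContainerID, VesselID}, {Destination, ETA}, {Destination, Weight}, {VesselID, Weight}. Prime attributes: {ContainerID, Destination, ETA, VesselID, Weight}.
ContainerID -> ETA: {ContainerID}⁺ = {ContainerID, ETA}, which is not all of the attributes, so the left side is not a superkey — BCNF is violated.
But every attribute on its right side ({ETA}) is prime, and the same holds for every other non-superkey FD, so 3NF still holds.

3NF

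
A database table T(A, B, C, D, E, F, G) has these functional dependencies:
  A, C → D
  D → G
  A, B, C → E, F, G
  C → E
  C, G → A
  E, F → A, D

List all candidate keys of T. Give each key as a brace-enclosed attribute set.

No FD produces {B, C}, so they must be in every candidate key.
{A, B, C}⁺ = {A, B, C, D, E, F, G} — all of the relation — so {A, B, C} is a candidate key.
{B, C, D}⁺ = {A, B, C, D, E, F, G} — all of the relation — so {B, C, D} is a candidate key.
{B, C, F}⁺ = {A, B, C, D, E, F, G} — all of the relation — so {B, C, F} is a candidate key.
{B, C, G}⁺ = {A, B, C, D, E, F, G} — all of the relation — so {B, C, G} is a candidate key.
No proper subset of any of these is a key, and no other minimal superkey exists.

{A, B, C}, {B, C, D}, {B, C, F}, {B, C, G}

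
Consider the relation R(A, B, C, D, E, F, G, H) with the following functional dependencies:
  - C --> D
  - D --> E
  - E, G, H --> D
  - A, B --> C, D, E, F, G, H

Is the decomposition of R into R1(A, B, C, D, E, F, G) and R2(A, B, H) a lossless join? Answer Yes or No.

Yes

R1 ∩ R2 = {A, B}; its closure under F is {A, B, C, D, E, F, G, H}.
This includes all of R1, so the common attributes are a superkey of R1 — the join is lossless.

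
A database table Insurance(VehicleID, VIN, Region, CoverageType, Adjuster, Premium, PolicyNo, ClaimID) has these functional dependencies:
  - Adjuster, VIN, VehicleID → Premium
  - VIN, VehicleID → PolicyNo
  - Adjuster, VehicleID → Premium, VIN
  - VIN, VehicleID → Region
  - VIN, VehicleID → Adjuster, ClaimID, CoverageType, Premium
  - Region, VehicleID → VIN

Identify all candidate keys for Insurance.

{Adjuster, VehicleID}, {Region, VehicleID}, {VIN, VehicleID}

No FD produces {VehicleID}, so it must be in every candidate key.
Closure of {Adjuster, VehicleID} is {Adjuster, ClaimID, CoverageType, PolicyNo, Premium, Region, VIN, VehicleID}, the whole schema; {Adjuster, VehicleID} is a candidate key.
Closure of {Region, VehicleID} is {Adjuster, ClaimID, CoverageType, PolicyNo, Premium, Region, VIN, VehicleID}, the whole schema; {Region, VehicleID} is a candidate key.
Closure of {VIN, VehicleID} is {Adjuster, ClaimID, CoverageType, PolicyNo, Premium, Region, VIN, VehicleID}, the whole schema; {VIN, VehicleID} is a candidate key.
Any other superkey properly contains one of these, so there are no further candidate keys.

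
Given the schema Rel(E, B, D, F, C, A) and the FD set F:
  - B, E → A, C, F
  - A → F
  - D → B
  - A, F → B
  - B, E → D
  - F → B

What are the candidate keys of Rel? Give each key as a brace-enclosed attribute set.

{A, E}, {B, E}, {D, E}, {E, F}

No FD produces {E}, so it must be in every candidate key.
{A, E}⁺ = {A, B, C, D, E, F} — all of the relation — so {A, E} is a candidate key.
{B, E}⁺ = {A, B, C, D, E, F} — all of the relation — so {B, E} is a candidate key.
{D, E}⁺ = {A, B, C, D, E, F} — all of the relation — so {D, E} is a candidate key.
{E, F}⁺ = {A, B, C, D, E, F} — all of the relation — so {E, F} is a candidate key.
These are minimal and exhaustive — every other superkey contains one of them.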